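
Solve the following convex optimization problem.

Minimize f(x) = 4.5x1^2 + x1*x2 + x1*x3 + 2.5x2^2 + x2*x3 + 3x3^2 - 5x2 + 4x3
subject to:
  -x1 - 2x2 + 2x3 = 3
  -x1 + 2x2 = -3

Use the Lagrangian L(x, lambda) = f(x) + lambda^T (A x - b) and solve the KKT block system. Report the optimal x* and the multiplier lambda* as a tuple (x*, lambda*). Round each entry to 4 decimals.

Form the Lagrangian:
  L(x, lambda) = (1/2) x^T Q x + c^T x + lambda^T (A x - b)
Stationarity (grad_x L = 0): Q x + c + A^T lambda = 0.
Primal feasibility: A x = b.

This gives the KKT block system:
  [ Q   A^T ] [ x     ]   [-c ]
  [ A    0  ] [ lambda ] = [ b ]

Solving the linear system:
  x*      = (0.2593, -1.3704, 0.2593)
  lambda* = (-2.2222, 3.4444)
  f(x*)   = 12.4444

x* = (0.2593, -1.3704, 0.2593), lambda* = (-2.2222, 3.4444)


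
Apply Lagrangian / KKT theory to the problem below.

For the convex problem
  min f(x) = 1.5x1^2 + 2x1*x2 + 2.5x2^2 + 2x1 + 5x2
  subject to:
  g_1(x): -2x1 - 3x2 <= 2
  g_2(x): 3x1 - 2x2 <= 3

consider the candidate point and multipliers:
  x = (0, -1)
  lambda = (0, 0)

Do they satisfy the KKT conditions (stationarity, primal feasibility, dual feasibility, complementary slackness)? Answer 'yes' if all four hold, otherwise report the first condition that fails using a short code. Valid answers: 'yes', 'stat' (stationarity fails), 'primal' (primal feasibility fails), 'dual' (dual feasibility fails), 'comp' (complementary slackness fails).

Gradient of f: grad f(x) = Q x + c = (0, 0)
Constraint values g_i(x) = a_i^T x - b_i:
  g_1((0, -1)) = 1
  g_2((0, -1)) = -1
Stationarity residual: grad f(x) + sum_i lambda_i a_i = (0, 0)
  -> stationarity OK
Primal feasibility (all g_i <= 0): FAILS
Dual feasibility (all lambda_i >= 0): OK
Complementary slackness (lambda_i * g_i(x) = 0 for all i): OK

Verdict: the first failing condition is primal_feasibility -> primal.

primal


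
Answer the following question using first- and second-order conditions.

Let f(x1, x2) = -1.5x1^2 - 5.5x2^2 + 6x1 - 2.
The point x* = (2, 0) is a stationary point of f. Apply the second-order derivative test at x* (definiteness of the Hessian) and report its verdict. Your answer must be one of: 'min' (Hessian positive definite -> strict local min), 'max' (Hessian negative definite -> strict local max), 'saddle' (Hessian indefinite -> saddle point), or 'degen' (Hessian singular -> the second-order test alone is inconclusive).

Compute the Hessian H = grad^2 f:
  H = [[-3, 0], [0, -11]]
Verify stationarity: grad f(x*) = H x* + g = (0, 0).
Eigenvalues of H: -11, -3.
Both eigenvalues < 0, so H is negative definite -> x* is a strict local max.

max


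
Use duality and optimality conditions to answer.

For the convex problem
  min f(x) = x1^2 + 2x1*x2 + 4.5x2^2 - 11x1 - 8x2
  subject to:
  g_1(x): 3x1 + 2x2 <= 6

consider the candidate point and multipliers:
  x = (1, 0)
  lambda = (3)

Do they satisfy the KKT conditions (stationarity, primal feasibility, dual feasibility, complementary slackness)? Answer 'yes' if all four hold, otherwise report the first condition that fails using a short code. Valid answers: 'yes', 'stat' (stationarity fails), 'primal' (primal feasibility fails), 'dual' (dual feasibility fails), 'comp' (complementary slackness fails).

Gradient of f: grad f(x) = Q x + c = (-9, -6)
Constraint values g_i(x) = a_i^T x - b_i:
  g_1((1, 0)) = -3
Stationarity residual: grad f(x) + sum_i lambda_i a_i = (0, 0)
  -> stationarity OK
Primal feasibility (all g_i <= 0): OK
Dual feasibility (all lambda_i >= 0): OK
Complementary slackness (lambda_i * g_i(x) = 0 for all i): FAILS

Verdict: the first failing condition is complementary_slackness -> comp.

comp


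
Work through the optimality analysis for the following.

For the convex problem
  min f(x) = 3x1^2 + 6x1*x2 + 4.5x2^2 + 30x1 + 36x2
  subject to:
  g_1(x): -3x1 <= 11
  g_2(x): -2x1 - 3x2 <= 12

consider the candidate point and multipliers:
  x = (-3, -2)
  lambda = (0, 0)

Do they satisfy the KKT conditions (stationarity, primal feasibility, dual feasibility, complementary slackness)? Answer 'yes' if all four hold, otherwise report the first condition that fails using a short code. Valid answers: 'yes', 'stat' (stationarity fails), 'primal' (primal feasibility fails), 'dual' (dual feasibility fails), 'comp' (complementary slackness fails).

Gradient of f: grad f(x) = Q x + c = (0, 0)
Constraint values g_i(x) = a_i^T x - b_i:
  g_1((-3, -2)) = -2
  g_2((-3, -2)) = 0
Stationarity residual: grad f(x) + sum_i lambda_i a_i = (0, 0)
  -> stationarity OK
Primal feasibility (all g_i <= 0): OK
Dual feasibility (all lambda_i >= 0): OK
Complementary slackness (lambda_i * g_i(x) = 0 for all i): OK

Verdict: yes, KKT holds.

yes


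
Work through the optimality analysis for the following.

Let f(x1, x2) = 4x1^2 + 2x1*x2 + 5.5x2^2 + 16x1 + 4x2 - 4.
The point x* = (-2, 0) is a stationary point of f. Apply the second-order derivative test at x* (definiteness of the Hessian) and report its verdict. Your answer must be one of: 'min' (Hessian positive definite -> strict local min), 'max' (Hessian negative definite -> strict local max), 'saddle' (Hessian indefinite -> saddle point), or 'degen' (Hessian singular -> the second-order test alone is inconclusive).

Compute the Hessian H = grad^2 f:
  H = [[8, 2], [2, 11]]
Verify stationarity: grad f(x*) = H x* + g = (0, 0).
Eigenvalues of H: 7, 12.
Both eigenvalues > 0, so H is positive definite -> x* is a strict local min.

min


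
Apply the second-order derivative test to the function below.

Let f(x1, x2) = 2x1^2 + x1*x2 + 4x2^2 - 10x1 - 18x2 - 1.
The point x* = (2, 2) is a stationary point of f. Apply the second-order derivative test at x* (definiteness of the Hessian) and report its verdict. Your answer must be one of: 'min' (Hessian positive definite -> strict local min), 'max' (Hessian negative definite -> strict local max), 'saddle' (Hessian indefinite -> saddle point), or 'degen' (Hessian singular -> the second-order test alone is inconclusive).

Compute the Hessian H = grad^2 f:
  H = [[4, 1], [1, 8]]
Verify stationarity: grad f(x*) = H x* + g = (0, 0).
Eigenvalues of H: 3.7639, 8.2361.
Both eigenvalues > 0, so H is positive definite -> x* is a strict local min.

min


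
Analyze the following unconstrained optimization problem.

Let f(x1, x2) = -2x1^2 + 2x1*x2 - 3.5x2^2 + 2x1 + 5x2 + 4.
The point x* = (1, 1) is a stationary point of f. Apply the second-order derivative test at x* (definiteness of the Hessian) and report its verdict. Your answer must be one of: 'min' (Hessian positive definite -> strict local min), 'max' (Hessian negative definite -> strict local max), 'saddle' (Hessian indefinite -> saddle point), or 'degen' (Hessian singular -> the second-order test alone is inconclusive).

Compute the Hessian H = grad^2 f:
  H = [[-4, 2], [2, -7]]
Verify stationarity: grad f(x*) = H x* + g = (0, 0).
Eigenvalues of H: -8, -3.
Both eigenvalues < 0, so H is negative definite -> x* is a strict local max.

max


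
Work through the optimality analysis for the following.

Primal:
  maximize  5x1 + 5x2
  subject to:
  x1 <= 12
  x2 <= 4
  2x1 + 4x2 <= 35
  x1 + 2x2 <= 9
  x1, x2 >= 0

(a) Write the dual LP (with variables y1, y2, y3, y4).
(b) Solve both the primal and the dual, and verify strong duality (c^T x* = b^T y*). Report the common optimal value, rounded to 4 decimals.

The standard primal-dual pair for 'max c^T x s.t. A x <= b, x >= 0' is:
  Dual:  min b^T y  s.t.  A^T y >= c,  y >= 0.

So the dual LP is:
  minimize  12y1 + 4y2 + 35y3 + 9y4
  subject to:
    y1 + 2y3 + y4 >= 5
    y2 + 4y3 + 2y4 >= 5
    y1, y2, y3, y4 >= 0

Solving the primal: x* = (9, 0).
  primal value c^T x* = 45.
Solving the dual: y* = (0, 0, 0, 5).
  dual value b^T y* = 45.
Strong duality: c^T x* = b^T y*. Confirmed.

45


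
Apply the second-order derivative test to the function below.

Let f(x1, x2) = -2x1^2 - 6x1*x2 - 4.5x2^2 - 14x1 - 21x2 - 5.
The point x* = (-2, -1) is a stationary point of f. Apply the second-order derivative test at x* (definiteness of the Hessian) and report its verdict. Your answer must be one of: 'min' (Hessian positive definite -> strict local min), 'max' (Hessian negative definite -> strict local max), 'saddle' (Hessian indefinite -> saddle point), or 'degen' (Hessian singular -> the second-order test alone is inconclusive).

Compute the Hessian H = grad^2 f:
  H = [[-4, -6], [-6, -9]]
Verify stationarity: grad f(x*) = H x* + g = (0, 0).
Eigenvalues of H: -13, 0.
H has a zero eigenvalue (singular; negative semidefinite but not definite), so H is neither positive definite, negative definite, nor indefinite. The second-order test alone is inconclusive -> degen.
(Indeed, f is constant along the null direction of H through x*, so x* is not a strict local extremum.)

degen


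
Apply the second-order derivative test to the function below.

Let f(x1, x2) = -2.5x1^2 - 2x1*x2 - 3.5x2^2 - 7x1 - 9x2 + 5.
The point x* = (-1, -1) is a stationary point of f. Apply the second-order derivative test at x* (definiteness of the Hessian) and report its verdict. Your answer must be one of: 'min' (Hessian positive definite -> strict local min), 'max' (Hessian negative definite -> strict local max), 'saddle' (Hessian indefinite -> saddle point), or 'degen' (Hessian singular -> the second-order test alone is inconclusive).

Compute the Hessian H = grad^2 f:
  H = [[-5, -2], [-2, -7]]
Verify stationarity: grad f(x*) = H x* + g = (0, 0).
Eigenvalues of H: -8.2361, -3.7639.
Both eigenvalues < 0, so H is negative definite -> x* is a strict local max.

max


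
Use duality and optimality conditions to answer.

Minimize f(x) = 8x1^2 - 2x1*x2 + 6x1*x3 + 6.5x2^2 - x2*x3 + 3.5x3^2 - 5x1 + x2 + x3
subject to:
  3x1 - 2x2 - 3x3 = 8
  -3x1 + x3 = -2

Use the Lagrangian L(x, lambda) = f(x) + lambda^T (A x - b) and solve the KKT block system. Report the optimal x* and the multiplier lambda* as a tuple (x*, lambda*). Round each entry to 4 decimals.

Form the Lagrangian:
  L(x, lambda) = (1/2) x^T Q x + c^T x + lambda^T (A x - b)
Stationarity (grad_x L = 0): Q x + c + A^T lambda = 0.
Primal feasibility: A x = b.

This gives the KKT block system:
  [ Q   A^T ] [ x     ]   [-c ]
  [ A    0  ] [ lambda ] = [ b ]

Solving the linear system:
  x*      = (0.0802, -1.2405, -1.7595)
  lambda* = (-6.7634, -10.6947)
  f(x*)   = 14.6584

x* = (0.0802, -1.2405, -1.7595), lambda* = (-6.7634, -10.6947)


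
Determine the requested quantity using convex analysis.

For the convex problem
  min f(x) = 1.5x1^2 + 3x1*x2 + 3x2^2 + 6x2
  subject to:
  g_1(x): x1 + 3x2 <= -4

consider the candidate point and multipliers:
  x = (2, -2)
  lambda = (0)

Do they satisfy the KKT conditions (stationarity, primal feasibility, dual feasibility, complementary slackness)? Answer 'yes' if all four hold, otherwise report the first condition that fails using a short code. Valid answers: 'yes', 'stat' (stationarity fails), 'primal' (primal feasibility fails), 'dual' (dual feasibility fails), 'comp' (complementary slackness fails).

Gradient of f: grad f(x) = Q x + c = (0, 0)
Constraint values g_i(x) = a_i^T x - b_i:
  g_1((2, -2)) = 0
Stationarity residual: grad f(x) + sum_i lambda_i a_i = (0, 0)
  -> stationarity OK
Primal feasibility (all g_i <= 0): OK
Dual feasibility (all lambda_i >= 0): OK
Complementary slackness (lambda_i * g_i(x) = 0 for all i): OK

Verdict: yes, KKT holds.

yes


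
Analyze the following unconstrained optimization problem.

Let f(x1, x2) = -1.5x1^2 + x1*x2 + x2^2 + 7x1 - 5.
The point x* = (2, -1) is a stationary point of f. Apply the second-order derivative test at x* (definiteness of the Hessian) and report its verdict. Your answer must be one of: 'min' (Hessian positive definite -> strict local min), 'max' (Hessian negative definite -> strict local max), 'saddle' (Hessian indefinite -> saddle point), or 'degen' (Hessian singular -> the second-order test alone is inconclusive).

Compute the Hessian H = grad^2 f:
  H = [[-3, 1], [1, 2]]
Verify stationarity: grad f(x*) = H x* + g = (0, 0).
Eigenvalues of H: -3.1926, 2.1926.
Eigenvalues have mixed signs, so H is indefinite -> x* is a saddle point.

saddle


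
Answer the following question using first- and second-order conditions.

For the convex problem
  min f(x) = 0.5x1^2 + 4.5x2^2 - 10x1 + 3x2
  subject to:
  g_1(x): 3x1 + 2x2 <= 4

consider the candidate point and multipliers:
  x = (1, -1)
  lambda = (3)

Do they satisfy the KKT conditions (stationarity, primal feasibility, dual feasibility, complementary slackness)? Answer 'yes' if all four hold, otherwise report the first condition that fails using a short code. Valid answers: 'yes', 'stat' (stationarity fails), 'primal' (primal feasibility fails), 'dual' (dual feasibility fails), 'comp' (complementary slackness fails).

Gradient of f: grad f(x) = Q x + c = (-9, -6)
Constraint values g_i(x) = a_i^T x - b_i:
  g_1((1, -1)) = -3
Stationarity residual: grad f(x) + sum_i lambda_i a_i = (0, 0)
  -> stationarity OK
Primal feasibility (all g_i <= 0): OK
Dual feasibility (all lambda_i >= 0): OK
Complementary slackness (lambda_i * g_i(x) = 0 for all i): FAILS

Verdict: the first failing condition is complementary_slackness -> comp.

comp


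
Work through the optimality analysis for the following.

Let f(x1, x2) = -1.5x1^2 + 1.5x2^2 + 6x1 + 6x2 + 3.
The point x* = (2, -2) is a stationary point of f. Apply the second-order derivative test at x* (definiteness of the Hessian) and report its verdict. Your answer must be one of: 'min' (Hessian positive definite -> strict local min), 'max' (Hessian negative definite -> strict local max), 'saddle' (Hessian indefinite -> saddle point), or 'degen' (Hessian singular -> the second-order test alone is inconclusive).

Compute the Hessian H = grad^2 f:
  H = [[-3, 0], [0, 3]]
Verify stationarity: grad f(x*) = H x* + g = (0, 0).
Eigenvalues of H: -3, 3.
Eigenvalues have mixed signs, so H is indefinite -> x* is a saddle point.

saddle


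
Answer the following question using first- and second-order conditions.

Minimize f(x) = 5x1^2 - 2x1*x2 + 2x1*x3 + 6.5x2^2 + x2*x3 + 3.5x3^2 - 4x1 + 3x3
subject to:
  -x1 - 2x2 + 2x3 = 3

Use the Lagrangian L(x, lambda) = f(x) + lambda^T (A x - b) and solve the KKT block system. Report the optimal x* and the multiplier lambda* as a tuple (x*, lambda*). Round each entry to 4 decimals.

Form the Lagrangian:
  L(x, lambda) = (1/2) x^T Q x + c^T x + lambda^T (A x - b)
Stationarity (grad_x L = 0): Q x + c + A^T lambda = 0.
Primal feasibility: A x = b.

This gives the KKT block system:
  [ Q   A^T ] [ x     ]   [-c ]
  [ A    0  ] [ lambda ] = [ b ]

Solving the linear system:
  x*      = (-0.2321, -0.6396, 0.7443)
  lambda* = (-3.5532)
  f(x*)   = 6.9106

x* = (-0.2321, -0.6396, 0.7443), lambda* = (-3.5532)


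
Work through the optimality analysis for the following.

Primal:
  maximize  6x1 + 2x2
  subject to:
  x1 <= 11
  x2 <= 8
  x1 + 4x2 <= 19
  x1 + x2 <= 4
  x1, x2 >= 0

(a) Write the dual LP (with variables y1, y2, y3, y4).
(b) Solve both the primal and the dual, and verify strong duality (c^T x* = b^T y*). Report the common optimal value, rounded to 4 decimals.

The standard primal-dual pair for 'max c^T x s.t. A x <= b, x >= 0' is:
  Dual:  min b^T y  s.t.  A^T y >= c,  y >= 0.

So the dual LP is:
  minimize  11y1 + 8y2 + 19y3 + 4y4
  subject to:
    y1 + y3 + y4 >= 6
    y2 + 4y3 + y4 >= 2
    y1, y2, y3, y4 >= 0

Solving the primal: x* = (4, 0).
  primal value c^T x* = 24.
Solving the dual: y* = (0, 0, 0, 6).
  dual value b^T y* = 24.
Strong duality: c^T x* = b^T y*. Confirmed.

24


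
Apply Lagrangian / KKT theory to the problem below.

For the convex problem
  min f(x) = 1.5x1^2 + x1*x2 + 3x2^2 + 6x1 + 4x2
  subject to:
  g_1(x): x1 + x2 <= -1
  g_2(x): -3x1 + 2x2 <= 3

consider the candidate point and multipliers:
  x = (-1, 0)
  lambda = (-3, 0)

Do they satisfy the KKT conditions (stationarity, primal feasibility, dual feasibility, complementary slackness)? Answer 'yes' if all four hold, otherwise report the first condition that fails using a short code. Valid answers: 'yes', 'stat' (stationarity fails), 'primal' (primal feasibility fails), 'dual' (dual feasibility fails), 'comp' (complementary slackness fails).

Gradient of f: grad f(x) = Q x + c = (3, 3)
Constraint values g_i(x) = a_i^T x - b_i:
  g_1((-1, 0)) = 0
  g_2((-1, 0)) = 0
Stationarity residual: grad f(x) + sum_i lambda_i a_i = (0, 0)
  -> stationarity OK
Primal feasibility (all g_i <= 0): OK
Dual feasibility (all lambda_i >= 0): FAILS
Complementary slackness (lambda_i * g_i(x) = 0 for all i): OK

Verdict: the first failing condition is dual_feasibility -> dual.

dual


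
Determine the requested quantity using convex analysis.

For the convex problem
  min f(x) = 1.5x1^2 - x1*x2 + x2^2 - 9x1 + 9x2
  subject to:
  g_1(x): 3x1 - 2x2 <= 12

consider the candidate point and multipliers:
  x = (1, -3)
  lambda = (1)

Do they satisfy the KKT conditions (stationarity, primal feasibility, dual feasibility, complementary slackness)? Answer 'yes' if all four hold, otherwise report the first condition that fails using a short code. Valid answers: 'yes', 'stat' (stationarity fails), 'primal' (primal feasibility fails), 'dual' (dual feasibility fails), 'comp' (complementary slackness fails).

Gradient of f: grad f(x) = Q x + c = (-3, 2)
Constraint values g_i(x) = a_i^T x - b_i:
  g_1((1, -3)) = -3
Stationarity residual: grad f(x) + sum_i lambda_i a_i = (0, 0)
  -> stationarity OK
Primal feasibility (all g_i <= 0): OK
Dual feasibility (all lambda_i >= 0): OK
Complementary slackness (lambda_i * g_i(x) = 0 for all i): FAILS

Verdict: the first failing condition is complementary_slackness -> comp.

comp


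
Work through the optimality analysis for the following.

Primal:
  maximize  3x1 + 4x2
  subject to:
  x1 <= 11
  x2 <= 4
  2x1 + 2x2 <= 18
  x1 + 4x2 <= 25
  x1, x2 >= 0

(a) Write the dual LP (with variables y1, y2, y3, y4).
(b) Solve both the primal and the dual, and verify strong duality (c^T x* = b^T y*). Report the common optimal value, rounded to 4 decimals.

The standard primal-dual pair for 'max c^T x s.t. A x <= b, x >= 0' is:
  Dual:  min b^T y  s.t.  A^T y >= c,  y >= 0.

So the dual LP is:
  minimize  11y1 + 4y2 + 18y3 + 25y4
  subject to:
    y1 + 2y3 + y4 >= 3
    y2 + 2y3 + 4y4 >= 4
    y1, y2, y3, y4 >= 0

Solving the primal: x* = (5, 4).
  primal value c^T x* = 31.
Solving the dual: y* = (0, 1, 1.5, 0).
  dual value b^T y* = 31.
Strong duality: c^T x* = b^T y*. Confirmed.

31


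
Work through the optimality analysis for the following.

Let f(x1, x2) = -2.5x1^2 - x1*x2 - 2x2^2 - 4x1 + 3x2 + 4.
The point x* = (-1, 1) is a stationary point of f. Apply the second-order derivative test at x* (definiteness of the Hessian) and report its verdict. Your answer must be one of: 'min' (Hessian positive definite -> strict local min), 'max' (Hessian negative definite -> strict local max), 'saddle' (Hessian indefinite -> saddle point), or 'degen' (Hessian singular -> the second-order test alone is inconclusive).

Compute the Hessian H = grad^2 f:
  H = [[-5, -1], [-1, -4]]
Verify stationarity: grad f(x*) = H x* + g = (0, 0).
Eigenvalues of H: -5.618, -3.382.
Both eigenvalues < 0, so H is negative definite -> x* is a strict local max.

max


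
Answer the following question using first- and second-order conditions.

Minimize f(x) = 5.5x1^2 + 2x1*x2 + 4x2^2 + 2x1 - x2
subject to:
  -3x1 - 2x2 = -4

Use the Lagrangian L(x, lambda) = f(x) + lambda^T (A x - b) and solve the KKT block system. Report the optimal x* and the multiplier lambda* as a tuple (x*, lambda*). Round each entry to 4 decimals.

Form the Lagrangian:
  L(x, lambda) = (1/2) x^T Q x + c^T x + lambda^T (A x - b)
Stationarity (grad_x L = 0): Q x + c + A^T lambda = 0.
Primal feasibility: A x = b.

This gives the KKT block system:
  [ Q   A^T ] [ x     ]   [-c ]
  [ A    0  ] [ lambda ] = [ b ]

Solving the linear system:
  x*      = (0.7174, 0.9239)
  lambda* = (3.913)
  f(x*)   = 8.0815

x* = (0.7174, 0.9239), lambda* = (3.913)


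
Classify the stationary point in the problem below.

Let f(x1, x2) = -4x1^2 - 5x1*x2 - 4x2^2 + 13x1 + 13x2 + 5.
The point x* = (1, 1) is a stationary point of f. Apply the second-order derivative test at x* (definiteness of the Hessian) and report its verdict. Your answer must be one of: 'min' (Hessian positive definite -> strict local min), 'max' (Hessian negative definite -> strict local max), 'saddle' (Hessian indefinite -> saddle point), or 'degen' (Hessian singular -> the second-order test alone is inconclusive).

Compute the Hessian H = grad^2 f:
  H = [[-8, -5], [-5, -8]]
Verify stationarity: grad f(x*) = H x* + g = (0, 0).
Eigenvalues of H: -13, -3.
Both eigenvalues < 0, so H is negative definite -> x* is a strict local max.

max


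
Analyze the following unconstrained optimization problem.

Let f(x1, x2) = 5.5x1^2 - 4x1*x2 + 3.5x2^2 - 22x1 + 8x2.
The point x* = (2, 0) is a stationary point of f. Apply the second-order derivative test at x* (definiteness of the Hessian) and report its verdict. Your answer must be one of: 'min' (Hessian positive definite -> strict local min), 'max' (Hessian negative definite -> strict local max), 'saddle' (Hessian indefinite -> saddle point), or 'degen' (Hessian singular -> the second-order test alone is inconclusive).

Compute the Hessian H = grad^2 f:
  H = [[11, -4], [-4, 7]]
Verify stationarity: grad f(x*) = H x* + g = (0, 0).
Eigenvalues of H: 4.5279, 13.4721.
Both eigenvalues > 0, so H is positive definite -> x* is a strict local min.

min


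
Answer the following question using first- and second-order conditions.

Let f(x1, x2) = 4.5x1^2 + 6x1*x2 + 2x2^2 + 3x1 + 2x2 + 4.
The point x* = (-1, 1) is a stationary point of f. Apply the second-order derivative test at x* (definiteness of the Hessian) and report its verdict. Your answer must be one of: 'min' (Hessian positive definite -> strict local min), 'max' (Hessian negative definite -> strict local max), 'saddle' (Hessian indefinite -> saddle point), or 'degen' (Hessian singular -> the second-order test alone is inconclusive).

Compute the Hessian H = grad^2 f:
  H = [[9, 6], [6, 4]]
Verify stationarity: grad f(x*) = H x* + g = (0, 0).
Eigenvalues of H: 0, 13.
H has a zero eigenvalue (singular; positive semidefinite but not definite), so H is neither positive definite, negative definite, nor indefinite. The second-order test alone is inconclusive -> degen.
(Indeed, f is constant along the null direction of H through x*, so x* is not a strict local extremum.)

degen


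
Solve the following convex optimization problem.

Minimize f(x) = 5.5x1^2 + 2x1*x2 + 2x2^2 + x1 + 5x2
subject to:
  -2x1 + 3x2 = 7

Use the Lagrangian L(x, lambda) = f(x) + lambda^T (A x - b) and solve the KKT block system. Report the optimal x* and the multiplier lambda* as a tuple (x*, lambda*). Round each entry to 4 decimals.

Form the Lagrangian:
  L(x, lambda) = (1/2) x^T Q x + c^T x + lambda^T (A x - b)
Stationarity (grad_x L = 0): Q x + c + A^T lambda = 0.
Primal feasibility: A x = b.

This gives the KKT block system:
  [ Q   A^T ] [ x     ]   [-c ]
  [ A    0  ] [ lambda ] = [ b ]

Solving the linear system:
  x*      = (-0.9856, 1.6763)
  lambda* = (-3.2446)
  f(x*)   = 15.054

x* = (-0.9856, 1.6763), lambda* = (-3.2446)


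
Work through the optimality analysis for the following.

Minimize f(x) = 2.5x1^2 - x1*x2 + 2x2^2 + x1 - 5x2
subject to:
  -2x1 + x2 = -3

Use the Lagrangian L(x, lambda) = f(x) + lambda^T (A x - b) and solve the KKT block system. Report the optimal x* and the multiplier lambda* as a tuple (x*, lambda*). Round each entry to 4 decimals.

Form the Lagrangian:
  L(x, lambda) = (1/2) x^T Q x + c^T x + lambda^T (A x - b)
Stationarity (grad_x L = 0): Q x + c + A^T lambda = 0.
Primal feasibility: A x = b.

This gives the KKT block system:
  [ Q   A^T ] [ x     ]   [-c ]
  [ A    0  ] [ lambda ] = [ b ]

Solving the linear system:
  x*      = (1.7647, 0.5294)
  lambda* = (4.6471)
  f(x*)   = 6.5294

x* = (1.7647, 0.5294), lambda* = (4.6471)


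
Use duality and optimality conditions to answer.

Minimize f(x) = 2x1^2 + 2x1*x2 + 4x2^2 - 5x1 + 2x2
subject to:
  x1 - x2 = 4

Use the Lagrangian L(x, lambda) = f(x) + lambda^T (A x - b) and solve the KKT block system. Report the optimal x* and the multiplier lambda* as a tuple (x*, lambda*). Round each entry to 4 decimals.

Form the Lagrangian:
  L(x, lambda) = (1/2) x^T Q x + c^T x + lambda^T (A x - b)
Stationarity (grad_x L = 0): Q x + c + A^T lambda = 0.
Primal feasibility: A x = b.

This gives the KKT block system:
  [ Q   A^T ] [ x     ]   [-c ]
  [ A    0  ] [ lambda ] = [ b ]

Solving the linear system:
  x*      = (2.6875, -1.3125)
  lambda* = (-3.125)
  f(x*)   = -1.7812

x* = (2.6875, -1.3125), lambda* = (-3.125)


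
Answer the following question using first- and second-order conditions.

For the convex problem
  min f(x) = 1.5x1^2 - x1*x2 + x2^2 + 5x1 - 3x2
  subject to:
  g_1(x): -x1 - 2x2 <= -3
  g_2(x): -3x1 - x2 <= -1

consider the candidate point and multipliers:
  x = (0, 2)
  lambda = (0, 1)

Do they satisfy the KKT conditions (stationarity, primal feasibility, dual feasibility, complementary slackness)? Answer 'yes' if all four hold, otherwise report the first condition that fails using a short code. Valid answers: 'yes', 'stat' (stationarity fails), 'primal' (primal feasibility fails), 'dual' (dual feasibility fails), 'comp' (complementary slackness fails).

Gradient of f: grad f(x) = Q x + c = (3, 1)
Constraint values g_i(x) = a_i^T x - b_i:
  g_1((0, 2)) = -1
  g_2((0, 2)) = -1
Stationarity residual: grad f(x) + sum_i lambda_i a_i = (0, 0)
  -> stationarity OK
Primal feasibility (all g_i <= 0): OK
Dual feasibility (all lambda_i >= 0): OK
Complementary slackness (lambda_i * g_i(x) = 0 for all i): FAILS

Verdict: the first failing condition is complementary_slackness -> comp.

comp


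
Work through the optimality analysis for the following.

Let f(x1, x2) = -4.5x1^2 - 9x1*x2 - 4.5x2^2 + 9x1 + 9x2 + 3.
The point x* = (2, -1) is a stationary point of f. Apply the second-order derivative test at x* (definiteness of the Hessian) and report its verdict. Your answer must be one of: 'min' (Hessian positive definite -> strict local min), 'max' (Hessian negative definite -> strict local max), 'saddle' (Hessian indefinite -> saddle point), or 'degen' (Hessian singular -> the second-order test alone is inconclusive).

Compute the Hessian H = grad^2 f:
  H = [[-9, -9], [-9, -9]]
Verify stationarity: grad f(x*) = H x* + g = (0, 0).
Eigenvalues of H: -18, 0.
H has a zero eigenvalue (singular; negative semidefinite but not definite), so H is neither positive definite, negative definite, nor indefinite. The second-order test alone is inconclusive -> degen.
(Indeed, f is constant along the null direction of H through x*, so x* is not a strict local extremum.)

degen


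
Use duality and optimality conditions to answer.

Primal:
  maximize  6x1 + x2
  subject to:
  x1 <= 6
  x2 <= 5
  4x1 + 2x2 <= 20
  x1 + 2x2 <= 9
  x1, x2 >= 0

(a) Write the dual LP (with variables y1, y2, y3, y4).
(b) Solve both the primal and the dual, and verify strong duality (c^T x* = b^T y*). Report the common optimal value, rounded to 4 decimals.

The standard primal-dual pair for 'max c^T x s.t. A x <= b, x >= 0' is:
  Dual:  min b^T y  s.t.  A^T y >= c,  y >= 0.

So the dual LP is:
  minimize  6y1 + 5y2 + 20y3 + 9y4
  subject to:
    y1 + 4y3 + y4 >= 6
    y2 + 2y3 + 2y4 >= 1
    y1, y2, y3, y4 >= 0

Solving the primal: x* = (5, 0).
  primal value c^T x* = 30.
Solving the dual: y* = (0, 0, 1.5, 0).
  dual value b^T y* = 30.
Strong duality: c^T x* = b^T y*. Confirmed.

30


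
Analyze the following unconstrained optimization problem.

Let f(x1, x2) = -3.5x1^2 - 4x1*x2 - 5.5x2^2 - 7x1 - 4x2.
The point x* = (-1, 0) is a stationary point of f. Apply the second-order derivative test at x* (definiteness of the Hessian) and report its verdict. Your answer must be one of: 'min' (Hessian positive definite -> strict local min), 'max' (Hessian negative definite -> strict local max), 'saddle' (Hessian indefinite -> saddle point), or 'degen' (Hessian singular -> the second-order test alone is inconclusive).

Compute the Hessian H = grad^2 f:
  H = [[-7, -4], [-4, -11]]
Verify stationarity: grad f(x*) = H x* + g = (0, 0).
Eigenvalues of H: -13.4721, -4.5279.
Both eigenvalues < 0, so H is negative definite -> x* is a strict local max.

max


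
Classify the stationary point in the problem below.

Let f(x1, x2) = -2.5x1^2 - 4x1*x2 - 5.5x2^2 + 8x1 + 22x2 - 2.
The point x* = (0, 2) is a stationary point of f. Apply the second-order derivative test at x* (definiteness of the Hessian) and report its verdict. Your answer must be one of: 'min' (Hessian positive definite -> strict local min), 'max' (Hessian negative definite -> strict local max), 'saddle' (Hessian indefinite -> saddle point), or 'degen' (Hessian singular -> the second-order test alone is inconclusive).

Compute the Hessian H = grad^2 f:
  H = [[-5, -4], [-4, -11]]
Verify stationarity: grad f(x*) = H x* + g = (0, 0).
Eigenvalues of H: -13, -3.
Both eigenvalues < 0, so H is negative definite -> x* is a strict local max.

max


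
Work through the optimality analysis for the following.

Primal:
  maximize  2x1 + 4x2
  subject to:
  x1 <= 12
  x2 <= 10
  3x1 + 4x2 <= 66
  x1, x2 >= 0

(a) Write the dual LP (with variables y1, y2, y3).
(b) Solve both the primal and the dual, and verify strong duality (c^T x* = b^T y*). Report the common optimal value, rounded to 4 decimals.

The standard primal-dual pair for 'max c^T x s.t. A x <= b, x >= 0' is:
  Dual:  min b^T y  s.t.  A^T y >= c,  y >= 0.

So the dual LP is:
  minimize  12y1 + 10y2 + 66y3
  subject to:
    y1 + 3y3 >= 2
    y2 + 4y3 >= 4
    y1, y2, y3 >= 0

Solving the primal: x* = (8.6667, 10).
  primal value c^T x* = 57.3333.
Solving the dual: y* = (0, 1.3333, 0.6667).
  dual value b^T y* = 57.3333.
Strong duality: c^T x* = b^T y*. Confirmed.

57.3333


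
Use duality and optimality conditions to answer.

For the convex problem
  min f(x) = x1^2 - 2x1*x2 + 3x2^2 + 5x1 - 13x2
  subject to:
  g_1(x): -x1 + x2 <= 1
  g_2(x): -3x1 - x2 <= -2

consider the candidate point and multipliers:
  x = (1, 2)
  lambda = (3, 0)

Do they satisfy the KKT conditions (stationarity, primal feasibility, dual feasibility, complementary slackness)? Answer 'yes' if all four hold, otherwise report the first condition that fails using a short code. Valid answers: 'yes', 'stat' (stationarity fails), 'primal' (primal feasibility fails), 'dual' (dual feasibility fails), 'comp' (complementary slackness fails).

Gradient of f: grad f(x) = Q x + c = (3, -3)
Constraint values g_i(x) = a_i^T x - b_i:
  g_1((1, 2)) = 0
  g_2((1, 2)) = -3
Stationarity residual: grad f(x) + sum_i lambda_i a_i = (0, 0)
  -> stationarity OK
Primal feasibility (all g_i <= 0): OK
Dual feasibility (all lambda_i >= 0): OK
Complementary slackness (lambda_i * g_i(x) = 0 for all i): OK

Verdict: yes, KKT holds.

yes


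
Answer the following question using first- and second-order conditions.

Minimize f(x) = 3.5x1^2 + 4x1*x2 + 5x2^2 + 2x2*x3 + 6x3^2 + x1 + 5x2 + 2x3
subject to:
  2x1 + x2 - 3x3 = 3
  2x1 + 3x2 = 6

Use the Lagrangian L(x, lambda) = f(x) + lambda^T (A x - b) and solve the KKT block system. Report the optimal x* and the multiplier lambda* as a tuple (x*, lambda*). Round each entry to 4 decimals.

Form the Lagrangian:
  L(x, lambda) = (1/2) x^T Q x + c^T x + lambda^T (A x - b)
Stationarity (grad_x L = 0): Q x + c + A^T lambda = 0.
Primal feasibility: A x = b.

This gives the KKT block system:
  [ Q   A^T ] [ x     ]   [-c ]
  [ A    0  ] [ lambda ] = [ b ]

Solving the linear system:
  x*      = (0.868, 1.4213, 0.0525)
  lambda* = (1.824, -8.2047)
  f(x*)   = 25.9179

x* = (0.868, 1.4213, 0.0525), lambda* = (1.824, -8.2047)


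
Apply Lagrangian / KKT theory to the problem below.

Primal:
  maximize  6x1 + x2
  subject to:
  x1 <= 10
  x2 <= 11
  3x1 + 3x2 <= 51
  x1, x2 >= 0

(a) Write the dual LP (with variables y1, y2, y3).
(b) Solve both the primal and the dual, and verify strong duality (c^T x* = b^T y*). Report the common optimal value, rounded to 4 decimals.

The standard primal-dual pair for 'max c^T x s.t. A x <= b, x >= 0' is:
  Dual:  min b^T y  s.t.  A^T y >= c,  y >= 0.

So the dual LP is:
  minimize  10y1 + 11y2 + 51y3
  subject to:
    y1 + 3y3 >= 6
    y2 + 3y3 >= 1
    y1, y2, y3 >= 0

Solving the primal: x* = (10, 7).
  primal value c^T x* = 67.
Solving the dual: y* = (5, 0, 0.3333).
  dual value b^T y* = 67.
Strong duality: c^T x* = b^T y*. Confirmed.

67


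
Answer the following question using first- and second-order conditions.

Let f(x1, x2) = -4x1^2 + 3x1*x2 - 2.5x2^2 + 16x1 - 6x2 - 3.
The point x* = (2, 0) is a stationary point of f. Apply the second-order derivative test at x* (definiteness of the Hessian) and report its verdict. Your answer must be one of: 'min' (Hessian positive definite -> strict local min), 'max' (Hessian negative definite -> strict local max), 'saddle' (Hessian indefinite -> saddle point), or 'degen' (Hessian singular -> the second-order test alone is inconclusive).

Compute the Hessian H = grad^2 f:
  H = [[-8, 3], [3, -5]]
Verify stationarity: grad f(x*) = H x* + g = (0, 0).
Eigenvalues of H: -9.8541, -3.1459.
Both eigenvalues < 0, so H is negative definite -> x* is a strict local max.

max


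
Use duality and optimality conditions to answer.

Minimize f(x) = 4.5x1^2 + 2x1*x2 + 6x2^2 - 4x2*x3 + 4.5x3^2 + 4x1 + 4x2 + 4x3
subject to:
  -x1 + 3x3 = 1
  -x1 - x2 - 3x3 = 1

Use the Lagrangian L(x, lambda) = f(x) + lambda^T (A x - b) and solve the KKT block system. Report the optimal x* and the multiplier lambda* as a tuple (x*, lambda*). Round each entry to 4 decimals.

Form the Lagrangian:
  L(x, lambda) = (1/2) x^T Q x + c^T x + lambda^T (A x - b)
Stationarity (grad_x L = 0): Q x + c + A^T lambda = 0.
Primal feasibility: A x = b.

This gives the KKT block system:
  [ Q   A^T ] [ x     ]   [-c ]
  [ A    0  ] [ lambda ] = [ b ]

Solving the linear system:
  x*      = (-0.8614, -0.2771, 0.0462)
  lambda* = (-3.0743, -1.2329)
  f(x*)   = -0.0311

x* = (-0.8614, -0.2771, 0.0462), lambda* = (-3.0743, -1.2329)


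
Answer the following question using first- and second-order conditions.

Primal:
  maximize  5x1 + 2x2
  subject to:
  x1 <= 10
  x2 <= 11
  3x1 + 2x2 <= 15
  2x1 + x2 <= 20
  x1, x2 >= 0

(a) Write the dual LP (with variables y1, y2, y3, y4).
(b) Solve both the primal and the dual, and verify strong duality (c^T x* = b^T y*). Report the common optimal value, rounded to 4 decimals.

The standard primal-dual pair for 'max c^T x s.t. A x <= b, x >= 0' is:
  Dual:  min b^T y  s.t.  A^T y >= c,  y >= 0.

So the dual LP is:
  minimize  10y1 + 11y2 + 15y3 + 20y4
  subject to:
    y1 + 3y3 + 2y4 >= 5
    y2 + 2y3 + y4 >= 2
    y1, y2, y3, y4 >= 0

Solving the primal: x* = (5, 0).
  primal value c^T x* = 25.
Solving the dual: y* = (0, 0, 1.6667, 0).
  dual value b^T y* = 25.
Strong duality: c^T x* = b^T y*. Confirmed.

25


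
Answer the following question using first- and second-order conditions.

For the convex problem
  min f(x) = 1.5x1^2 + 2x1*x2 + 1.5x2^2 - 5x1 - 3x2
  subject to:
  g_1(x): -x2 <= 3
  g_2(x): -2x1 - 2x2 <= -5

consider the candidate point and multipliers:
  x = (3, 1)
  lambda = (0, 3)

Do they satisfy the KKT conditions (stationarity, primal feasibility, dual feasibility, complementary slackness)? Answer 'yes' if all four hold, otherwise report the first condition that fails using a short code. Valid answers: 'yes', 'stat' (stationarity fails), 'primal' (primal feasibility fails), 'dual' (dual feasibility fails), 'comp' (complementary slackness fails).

Gradient of f: grad f(x) = Q x + c = (6, 6)
Constraint values g_i(x) = a_i^T x - b_i:
  g_1((3, 1)) = -4
  g_2((3, 1)) = -3
Stationarity residual: grad f(x) + sum_i lambda_i a_i = (0, 0)
  -> stationarity OK
Primal feasibility (all g_i <= 0): OK
Dual feasibility (all lambda_i >= 0): OK
Complementary slackness (lambda_i * g_i(x) = 0 for all i): FAILS

Verdict: the first failing condition is complementary_slackness -> comp.

comp


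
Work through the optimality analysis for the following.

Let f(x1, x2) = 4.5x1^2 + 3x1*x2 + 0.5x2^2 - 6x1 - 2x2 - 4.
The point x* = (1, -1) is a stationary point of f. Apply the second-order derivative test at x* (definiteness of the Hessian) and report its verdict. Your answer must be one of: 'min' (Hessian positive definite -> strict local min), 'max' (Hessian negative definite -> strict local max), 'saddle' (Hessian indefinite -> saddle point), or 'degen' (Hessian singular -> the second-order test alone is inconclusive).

Compute the Hessian H = grad^2 f:
  H = [[9, 3], [3, 1]]
Verify stationarity: grad f(x*) = H x* + g = (0, 0).
Eigenvalues of H: 0, 10.
H has a zero eigenvalue (singular; positive semidefinite but not definite), so H is neither positive definite, negative definite, nor indefinite. The second-order test alone is inconclusive -> degen.
(Indeed, f is constant along the null direction of H through x*, so x* is not a strict local extremum.)

degen


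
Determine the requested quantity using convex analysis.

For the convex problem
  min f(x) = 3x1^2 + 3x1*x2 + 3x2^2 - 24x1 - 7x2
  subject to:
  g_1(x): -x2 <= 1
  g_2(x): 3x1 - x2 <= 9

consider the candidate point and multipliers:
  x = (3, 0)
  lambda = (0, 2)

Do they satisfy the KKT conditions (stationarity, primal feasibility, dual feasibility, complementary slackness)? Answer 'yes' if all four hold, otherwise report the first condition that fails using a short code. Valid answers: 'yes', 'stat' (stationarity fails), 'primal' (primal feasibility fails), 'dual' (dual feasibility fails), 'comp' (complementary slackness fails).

Gradient of f: grad f(x) = Q x + c = (-6, 2)
Constraint values g_i(x) = a_i^T x - b_i:
  g_1((3, 0)) = -1
  g_2((3, 0)) = 0
Stationarity residual: grad f(x) + sum_i lambda_i a_i = (0, 0)
  -> stationarity OK
Primal feasibility (all g_i <= 0): OK
Dual feasibility (all lambda_i >= 0): OK
Complementary slackness (lambda_i * g_i(x) = 0 for all i): OK

Verdict: yes, KKT holds.

yes


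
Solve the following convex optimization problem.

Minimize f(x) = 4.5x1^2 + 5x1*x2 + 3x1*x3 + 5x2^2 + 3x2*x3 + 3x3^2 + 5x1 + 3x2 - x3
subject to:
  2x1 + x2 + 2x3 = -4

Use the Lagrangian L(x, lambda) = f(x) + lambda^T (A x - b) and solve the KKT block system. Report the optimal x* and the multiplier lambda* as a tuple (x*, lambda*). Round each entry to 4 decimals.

Form the Lagrangian:
  L(x, lambda) = (1/2) x^T Q x + c^T x + lambda^T (A x - b)
Stationarity (grad_x L = 0): Q x + c + A^T lambda = 0.
Primal feasibility: A x = b.

This gives the KKT block system:
  [ Q   A^T ] [ x     ]   [-c ]
  [ A    0  ] [ lambda ] = [ b ]

Solving the linear system:
  x*      = (-1.3969, 0.1634, -0.6848)
  lambda* = (4.4047)
  f(x*)   = 5.9047

x* = (-1.3969, 0.1634, -0.6848), lambda* = (4.4047)


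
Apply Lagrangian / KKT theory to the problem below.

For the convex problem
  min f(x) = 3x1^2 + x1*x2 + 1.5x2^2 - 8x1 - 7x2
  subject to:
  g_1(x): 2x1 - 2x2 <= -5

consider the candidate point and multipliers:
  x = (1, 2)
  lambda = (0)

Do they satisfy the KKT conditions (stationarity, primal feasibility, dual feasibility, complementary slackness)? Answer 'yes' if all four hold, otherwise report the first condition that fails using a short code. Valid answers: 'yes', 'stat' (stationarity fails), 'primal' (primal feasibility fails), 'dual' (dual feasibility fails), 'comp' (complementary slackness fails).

Gradient of f: grad f(x) = Q x + c = (0, 0)
Constraint values g_i(x) = a_i^T x - b_i:
  g_1((1, 2)) = 3
Stationarity residual: grad f(x) + sum_i lambda_i a_i = (0, 0)
  -> stationarity OK
Primal feasibility (all g_i <= 0): FAILS
Dual feasibility (all lambda_i >= 0): OK
Complementary slackness (lambda_i * g_i(x) = 0 for all i): OK

Verdict: the first failing condition is primal_feasibility -> primal.

primal


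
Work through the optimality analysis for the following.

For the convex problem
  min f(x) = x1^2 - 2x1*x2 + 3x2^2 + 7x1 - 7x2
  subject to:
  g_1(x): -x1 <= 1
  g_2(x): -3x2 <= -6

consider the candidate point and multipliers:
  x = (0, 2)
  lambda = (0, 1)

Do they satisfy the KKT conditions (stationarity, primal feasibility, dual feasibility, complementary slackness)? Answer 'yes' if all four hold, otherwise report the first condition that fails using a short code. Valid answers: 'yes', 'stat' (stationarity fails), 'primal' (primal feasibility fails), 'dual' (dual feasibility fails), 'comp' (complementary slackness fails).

Gradient of f: grad f(x) = Q x + c = (3, 5)
Constraint values g_i(x) = a_i^T x - b_i:
  g_1((0, 2)) = -1
  g_2((0, 2)) = 0
Stationarity residual: grad f(x) + sum_i lambda_i a_i = (3, 2)
  -> stationarity FAILS
Primal feasibility (all g_i <= 0): OK
Dual feasibility (all lambda_i >= 0): OK
Complementary slackness (lambda_i * g_i(x) = 0 for all i): OK

Verdict: the first failing condition is stationarity -> stat.

stat
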